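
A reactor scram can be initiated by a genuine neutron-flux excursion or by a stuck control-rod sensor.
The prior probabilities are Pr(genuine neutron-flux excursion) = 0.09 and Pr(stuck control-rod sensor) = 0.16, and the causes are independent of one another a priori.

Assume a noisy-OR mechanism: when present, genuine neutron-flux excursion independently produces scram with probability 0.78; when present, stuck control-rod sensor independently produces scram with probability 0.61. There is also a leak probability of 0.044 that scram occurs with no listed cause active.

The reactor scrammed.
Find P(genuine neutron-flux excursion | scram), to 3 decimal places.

Under noisy-OR, P(scram | causes) = 1 − (1−0.044)·∏(1−qᵢ) over the active causes.
P(scram) = 0.044*0.91*0.84 + 0.62716*0.91*0.16 + 0.78968*0.09*0.84 + 0.917975*0.09*0.16 = 0.033634 + 0.091314 + 0.059700 + 0.013219 = 0.197867
Of this, 0.072919 comes from 0.059700 + 0.013219 (the genuine neutron-flux excursion=true cases).
Hence the posterior is 0.072919/0.197867 ≈ 0.369.

P(genuine neutron-flux excursion | scram) ≈ 0.369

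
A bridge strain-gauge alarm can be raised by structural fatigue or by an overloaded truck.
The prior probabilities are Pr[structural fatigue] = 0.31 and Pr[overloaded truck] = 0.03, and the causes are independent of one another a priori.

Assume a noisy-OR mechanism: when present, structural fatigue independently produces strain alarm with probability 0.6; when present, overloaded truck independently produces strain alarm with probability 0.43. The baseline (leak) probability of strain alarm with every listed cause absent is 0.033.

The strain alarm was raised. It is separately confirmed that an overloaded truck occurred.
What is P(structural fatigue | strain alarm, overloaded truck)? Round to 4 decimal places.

Under noisy-OR, P(strain alarm | causes) = 1 − (1−0.033)·∏(1−qᵢ) over the active causes.
Enumerate both values of structural fatigue and weight by the priors:
  P(strain alarm | overloaded truck) = 0.44881·0.69 + 0.779524·0.31
        = 0.309679 + 0.241652 = 0.551331
The terms with structural fatigue present sum to 0.241652, so
  P(structural fatigue | strain alarm, overloaded truck) = 0.241652 / 0.551331 ≈ 0.4383

P(structural fatigue | strain alarm, overloaded truck) ≈ 0.4383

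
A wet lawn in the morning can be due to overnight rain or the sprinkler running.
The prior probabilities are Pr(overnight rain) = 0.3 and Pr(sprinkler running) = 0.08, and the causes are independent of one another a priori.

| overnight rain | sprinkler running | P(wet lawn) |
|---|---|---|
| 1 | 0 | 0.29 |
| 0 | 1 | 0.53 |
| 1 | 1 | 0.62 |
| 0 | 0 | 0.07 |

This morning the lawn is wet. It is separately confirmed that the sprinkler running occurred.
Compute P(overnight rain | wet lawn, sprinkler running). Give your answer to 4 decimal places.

Enumerate both values of overnight rain and weight by the priors:
  P(wet lawn | sprinkler running) = 0.53×0.7 + 0.62×0.3
        = 0.371000 + 0.186000 = 0.557000
Keeping only the overnight rain-present terms gives 0.186000, so
  P(overnight rain | wet lawn, sprinkler running) = 0.186000 / 0.557000 ≈ 0.3339

P(overnight rain | wet lawn, sprinkler running) ≈ 0.3339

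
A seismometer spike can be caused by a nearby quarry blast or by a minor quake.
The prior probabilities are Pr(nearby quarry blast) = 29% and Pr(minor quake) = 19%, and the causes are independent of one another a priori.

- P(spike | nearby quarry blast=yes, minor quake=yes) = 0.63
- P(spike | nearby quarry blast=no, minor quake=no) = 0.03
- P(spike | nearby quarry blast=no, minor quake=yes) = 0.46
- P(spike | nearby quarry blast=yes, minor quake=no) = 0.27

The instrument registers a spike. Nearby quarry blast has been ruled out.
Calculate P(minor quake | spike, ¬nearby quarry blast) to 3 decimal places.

P(minor quake | spike, ¬nearby quarry blast) ≈ 0.782

Weight on minor quake=true, given the evidence: 0.46×0.19 = 0.087400
Normalizer over all consistent configurations: 0.03×0.81 + 0.46×0.19 = 0.111700
P(minor quake | spike, ¬nearby quarry blast) = 0.087400/0.111700 ≈ 0.782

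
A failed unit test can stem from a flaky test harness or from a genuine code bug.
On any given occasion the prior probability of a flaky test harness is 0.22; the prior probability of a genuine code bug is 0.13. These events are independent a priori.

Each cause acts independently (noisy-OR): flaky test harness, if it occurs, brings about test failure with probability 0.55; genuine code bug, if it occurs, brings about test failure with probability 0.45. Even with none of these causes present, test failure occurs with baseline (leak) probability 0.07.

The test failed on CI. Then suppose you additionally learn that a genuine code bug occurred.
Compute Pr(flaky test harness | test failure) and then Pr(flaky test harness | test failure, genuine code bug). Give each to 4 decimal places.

Pr(flaky test harness | test failure) ≈ 0.5787; Pr(flaky test harness | test failure, genuine code bug) ≈ 0.3077

Under noisy-OR, P(test failure | causes) = 1 − (1−0.07)·∏(1−qᵢ) over the active causes.
Sum P(test failure|·) weighted by the priors over the 4 (flaky test harness, genuine code bug) configurations:
  P(test failure) = 0.07·0.78·0.87 + 0.4885·0.78·0.13 + 0.5815·0.22·0.87 + 0.769825·0.22·0.13
        = 0.047502 + 0.049534 + 0.111299 + 0.022017 = 0.230352
Configurations with flaky test harness contribute 0.133316, so
  P(flaky test harness | test failure) = 0.133316 / 0.230352 ≈ 0.5787

Now also conditioning on genuine code bug=true:
Sum P(test failure|·) weighted by the priors over both values of flaky test harness:
  P(test failure | genuine code bug) = 0.4885·0.78 + 0.769825·0.22
        = 0.381030 + 0.169361 = 0.550391
Keeping only the flaky test harness-present terms gives 0.169361, so
  P(flaky test harness | test failure, genuine code bug) = 0.169361 / 0.550391 ≈ 0.3077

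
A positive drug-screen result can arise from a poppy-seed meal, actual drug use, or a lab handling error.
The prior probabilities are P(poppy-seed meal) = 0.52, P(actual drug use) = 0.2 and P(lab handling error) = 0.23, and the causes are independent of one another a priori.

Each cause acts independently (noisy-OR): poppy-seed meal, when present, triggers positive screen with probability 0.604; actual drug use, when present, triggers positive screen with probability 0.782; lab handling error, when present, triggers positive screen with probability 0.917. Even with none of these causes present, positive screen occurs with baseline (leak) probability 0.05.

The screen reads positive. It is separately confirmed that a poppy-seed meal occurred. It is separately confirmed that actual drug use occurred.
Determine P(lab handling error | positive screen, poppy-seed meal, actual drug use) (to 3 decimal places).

Under noisy-OR, P(positive screen | causes) = 1 − (1−0.05)·∏(1−qᵢ) over the active causes.
Sum P(positive screen|·) weighted by the priors over both values of lab handling error:
  P(positive screen | poppy-seed meal, actual drug use) = 0.917988·0.77 + 0.993193·0.23
        = 0.706851 + 0.228434 = 0.935285
Keeping only the lab handling error-present terms gives 0.228434, so
  P(lab handling error | positive screen, poppy-seed meal, actual drug use) = 0.228434 / 0.935285 ≈ 0.244

P(lab handling error | positive screen, poppy-seed meal, actual drug use) ≈ 0.244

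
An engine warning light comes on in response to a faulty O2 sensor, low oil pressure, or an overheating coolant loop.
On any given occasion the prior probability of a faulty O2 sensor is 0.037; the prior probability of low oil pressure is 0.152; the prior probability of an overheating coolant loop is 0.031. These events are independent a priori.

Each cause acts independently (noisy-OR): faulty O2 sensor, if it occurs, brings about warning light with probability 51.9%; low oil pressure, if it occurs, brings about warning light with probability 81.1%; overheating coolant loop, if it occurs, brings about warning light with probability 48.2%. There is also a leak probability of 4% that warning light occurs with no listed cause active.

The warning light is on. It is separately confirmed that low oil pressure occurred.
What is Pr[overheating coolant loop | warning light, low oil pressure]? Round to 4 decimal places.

Under noisy-OR, P(warning light | causes) = 1 − (1−0.04)·∏(1−qᵢ) over the active causes.
P(warning light | low oil pressure) = 0.81856*0.963*0.969 + 0.906014*0.963*0.031 + 0.912727*0.037*0.969 + 0.954793*0.037*0.031 = 0.763837 + 0.027047 + 0.032724 + 0.001095 = 0.824703
Restricting to configurations with overheating coolant loop present: 0.027047 + 0.001095 = 0.028142.
Hence the posterior is 0.028142/0.824703 ≈ 0.0341.

Pr[overheating coolant loop | warning light, low oil pressure] ≈ 0.0341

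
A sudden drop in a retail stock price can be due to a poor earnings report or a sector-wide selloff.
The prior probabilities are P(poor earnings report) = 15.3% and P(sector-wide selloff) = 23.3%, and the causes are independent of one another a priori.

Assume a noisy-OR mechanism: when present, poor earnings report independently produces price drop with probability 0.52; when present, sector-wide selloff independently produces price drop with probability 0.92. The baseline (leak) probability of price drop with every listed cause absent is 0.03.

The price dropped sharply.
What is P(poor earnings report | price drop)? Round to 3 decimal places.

P(poor earnings report | price drop) ≈ 0.325

Under noisy-OR, P(price drop | causes) = 1 − (1−0.03)·∏(1−qᵢ) over the active causes.
P(price drop) = 0.03·0.847·0.767 + 0.9224·0.847·0.233 + 0.5344·0.153·0.767 + 0.962752·0.153·0.233 = 0.019489 + 0.182037 + 0.062712 + 0.034321 = 0.298559
Restricting to configurations with poor earnings report present: 0.062712 + 0.034321 = 0.097033.
So P(poor earnings report | price drop) = 0.097033/0.298559 ≈ 0.325.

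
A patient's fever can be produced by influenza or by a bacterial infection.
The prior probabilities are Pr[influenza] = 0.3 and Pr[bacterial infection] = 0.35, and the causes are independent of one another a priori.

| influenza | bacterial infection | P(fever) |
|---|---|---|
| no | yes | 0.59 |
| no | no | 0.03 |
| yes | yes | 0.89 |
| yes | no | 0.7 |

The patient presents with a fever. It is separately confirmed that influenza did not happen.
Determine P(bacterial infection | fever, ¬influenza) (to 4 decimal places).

Weight on bacterial infection=true, given the evidence: 0.59·0.35 = 0.206500
The normalizing constant is 0.03·0.65 + 0.59·0.35 = 0.226000
P(bacterial infection | fever, ¬influenza) = 0.206500/0.226000 ≈ 0.9137

P(bacterial infection | fever, ¬influenza) ≈ 0.9137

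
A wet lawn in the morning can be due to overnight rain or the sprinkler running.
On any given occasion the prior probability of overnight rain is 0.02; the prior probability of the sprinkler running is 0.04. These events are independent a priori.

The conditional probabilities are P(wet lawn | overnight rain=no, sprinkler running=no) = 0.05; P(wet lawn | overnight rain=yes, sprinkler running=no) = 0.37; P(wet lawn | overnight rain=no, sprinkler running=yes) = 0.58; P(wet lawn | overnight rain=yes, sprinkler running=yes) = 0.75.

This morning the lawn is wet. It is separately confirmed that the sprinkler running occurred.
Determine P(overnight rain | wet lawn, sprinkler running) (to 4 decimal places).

Enumerate both values of overnight rain and weight by the priors:
  P(wet lawn | sprinkler running) = 0.58*0.98 + 0.75*0.02
        = 0.568400 + 0.015000 = 0.583400
Keeping only the overnight rain-present terms gives 0.015000, so
  P(overnight rain | wet lawn, sprinkler running) = 0.015000 / 0.583400 ≈ 0.0257

P(overnight rain | wet lawn, sprinkler running) ≈ 0.0257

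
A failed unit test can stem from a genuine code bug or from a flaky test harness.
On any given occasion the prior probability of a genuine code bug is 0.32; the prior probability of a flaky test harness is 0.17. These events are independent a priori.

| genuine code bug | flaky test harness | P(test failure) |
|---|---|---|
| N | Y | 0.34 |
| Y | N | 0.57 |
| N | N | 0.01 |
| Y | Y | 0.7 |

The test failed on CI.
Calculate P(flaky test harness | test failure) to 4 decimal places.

Enumerate the 4 (genuine code bug, flaky test harness) configurations and weight by the priors:
  P(test failure) = 0.01·0.68·0.83 + 0.34·0.68·0.17 + 0.57·0.32·0.83 + 0.7·0.32·0.17
        = 0.005644 + 0.039304 + 0.151392 + 0.038080 = 0.234420
The terms with flaky test harness present sum to 0.077384, so
  P(flaky test harness | test failure) = 0.077384 / 0.234420 ≈ 0.3301

P(flaky test harness | test failure) ≈ 0.3301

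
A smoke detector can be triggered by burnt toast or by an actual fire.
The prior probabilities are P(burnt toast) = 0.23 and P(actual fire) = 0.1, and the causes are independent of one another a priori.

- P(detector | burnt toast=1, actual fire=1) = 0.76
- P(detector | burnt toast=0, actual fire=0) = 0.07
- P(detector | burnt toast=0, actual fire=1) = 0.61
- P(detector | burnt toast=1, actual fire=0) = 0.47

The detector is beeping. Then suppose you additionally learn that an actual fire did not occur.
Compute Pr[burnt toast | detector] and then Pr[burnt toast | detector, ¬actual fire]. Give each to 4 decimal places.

Pr[burnt toast | detector] ≈ 0.5459; Pr[burnt toast | detector, ¬actual fire] ≈ 0.6673

P(detector) = 0.07·0.77·0.9 + 0.61·0.77·0.1 + 0.47·0.23·0.9 + 0.76·0.23·0.1 = 0.048510 + 0.046970 + 0.097290 + 0.017480 = 0.210250
The burnt toast-present share is 0.097290 + 0.017480 = 0.114770.
Hence the posterior is 0.114770/0.210250 ≈ 0.5459.

Now condition on the additional information:
P(detector | ¬actual fire) = 0.07×0.77 + 0.47×0.23 = 0.053900 + 0.108100 = 0.162000
The burnt toast-present share is 0.47×0.23 = 0.108100.
So P(burnt toast | detector, ¬actual fire) = 0.108100/0.162000 ≈ 0.6673.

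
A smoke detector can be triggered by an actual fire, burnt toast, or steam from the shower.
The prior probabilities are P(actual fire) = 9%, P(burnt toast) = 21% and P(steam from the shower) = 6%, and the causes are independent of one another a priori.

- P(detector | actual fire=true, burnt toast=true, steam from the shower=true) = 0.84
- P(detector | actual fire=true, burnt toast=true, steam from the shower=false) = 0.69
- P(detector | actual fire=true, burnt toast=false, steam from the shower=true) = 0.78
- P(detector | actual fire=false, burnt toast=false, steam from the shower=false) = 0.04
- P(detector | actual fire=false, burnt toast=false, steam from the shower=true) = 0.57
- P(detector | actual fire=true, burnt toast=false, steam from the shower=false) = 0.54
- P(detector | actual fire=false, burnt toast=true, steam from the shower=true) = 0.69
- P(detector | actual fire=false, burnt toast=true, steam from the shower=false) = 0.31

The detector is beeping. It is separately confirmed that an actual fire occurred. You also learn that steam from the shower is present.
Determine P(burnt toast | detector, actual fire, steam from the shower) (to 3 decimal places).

P(burnt toast | detector, actual fire, steam from the shower) ≈ 0.223

Enumerate both values of burnt toast and weight by the priors:
  P(detector | actual fire, steam from the shower) = 0.78·0.79 + 0.84·0.21
        = 0.616200 + 0.176400 = 0.792600
The terms with burnt toast present sum to 0.176400, so
  P(burnt toast | detector, actual fire, steam from the shower) = 0.176400 / 0.792600 ≈ 0.223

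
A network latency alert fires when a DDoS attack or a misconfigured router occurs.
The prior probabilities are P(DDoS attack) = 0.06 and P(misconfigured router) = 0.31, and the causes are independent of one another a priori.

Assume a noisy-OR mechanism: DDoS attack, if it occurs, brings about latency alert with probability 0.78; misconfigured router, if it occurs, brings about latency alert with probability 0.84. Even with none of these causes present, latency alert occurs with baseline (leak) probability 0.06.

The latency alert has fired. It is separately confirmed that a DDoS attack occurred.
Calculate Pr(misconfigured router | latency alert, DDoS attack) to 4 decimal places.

Under noisy-OR, P(latency alert | causes) = 1 − (1−0.06)·∏(1−qᵢ) over the active causes.
Numerator (weight on configurations with misconfigured router): 0.966912×0.31 = 0.299743
The normalizing constant is 0.7932×0.69 + 0.966912×0.31 = 0.847051
P(misconfigured router | latency alert, DDoS attack) = 0.299743/0.847051 ≈ 0.3539

Pr(misconfigured router | latency alert, DDoS attack) ≈ 0.3539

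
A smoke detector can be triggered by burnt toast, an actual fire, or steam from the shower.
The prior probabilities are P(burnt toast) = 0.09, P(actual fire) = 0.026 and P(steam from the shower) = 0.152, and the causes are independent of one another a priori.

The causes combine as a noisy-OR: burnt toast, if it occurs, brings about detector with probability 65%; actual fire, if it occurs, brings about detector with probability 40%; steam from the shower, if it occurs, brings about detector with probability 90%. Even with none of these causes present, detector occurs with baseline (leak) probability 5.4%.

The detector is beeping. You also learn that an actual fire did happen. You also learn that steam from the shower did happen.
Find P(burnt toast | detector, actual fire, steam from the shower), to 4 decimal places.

Under noisy-OR, P(detector | causes) = 1 − (1−0.054)·∏(1−qᵢ) over the active causes.
Enumerate both values of burnt toast and weight by the priors:
  P(detector | actual fire, steam from the shower) = 0.94324×0.91 + 0.980134×0.09
        = 0.858348 + 0.088212 = 0.946560
The terms with burnt toast present sum to 0.088212, so
  P(burnt toast | detector, actual fire, steam from the shower) = 0.088212 / 0.946560 ≈ 0.0932

P(burnt toast | detector, actual fire, steam from the shower) ≈ 0.0932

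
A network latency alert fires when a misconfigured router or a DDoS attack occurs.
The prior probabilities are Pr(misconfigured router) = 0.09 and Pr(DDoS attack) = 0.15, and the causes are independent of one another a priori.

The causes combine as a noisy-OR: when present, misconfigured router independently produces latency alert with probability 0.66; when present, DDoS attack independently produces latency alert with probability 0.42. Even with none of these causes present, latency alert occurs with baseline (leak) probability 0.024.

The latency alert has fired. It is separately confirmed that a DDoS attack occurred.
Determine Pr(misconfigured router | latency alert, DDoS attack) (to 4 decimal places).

Under noisy-OR, P(latency alert | causes) = 1 − (1−0.024)·∏(1−qᵢ) over the active causes.
Numerator (weight on configurations with misconfigured router): 0.807533×0.09 = 0.072678
The normalizing constant is 0.43392×0.91 + 0.807533×0.09 = 0.467545
P(misconfigured router | latency alert, DDoS attack) = 0.072678/0.467545 ≈ 0.1554

Pr(misconfigured router | latency alert, DDoS attack) ≈ 0.1554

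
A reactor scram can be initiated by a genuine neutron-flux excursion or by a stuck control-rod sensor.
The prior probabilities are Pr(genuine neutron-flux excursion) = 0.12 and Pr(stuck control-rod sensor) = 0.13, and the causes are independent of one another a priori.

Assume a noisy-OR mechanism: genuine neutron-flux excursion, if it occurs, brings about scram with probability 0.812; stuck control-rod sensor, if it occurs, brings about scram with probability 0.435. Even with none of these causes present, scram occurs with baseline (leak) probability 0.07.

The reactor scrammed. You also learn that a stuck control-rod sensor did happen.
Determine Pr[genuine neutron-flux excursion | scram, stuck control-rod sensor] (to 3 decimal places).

Under noisy-OR, P(scram | causes) = 1 − (1−0.07)·∏(1−qᵢ) over the active causes.
P(scram | stuck control-rod sensor) = 0.47455×0.88 + 0.901215×0.12 = 0.417604 + 0.108146 = 0.525750
The genuine neutron-flux excursion-present share is 0.901215×0.12 = 0.108146.
Hence the posterior is 0.108146/0.525750 ≈ 0.206.

Pr[genuine neutron-flux excursion | scram, stuck control-rod sensor] ≈ 0.206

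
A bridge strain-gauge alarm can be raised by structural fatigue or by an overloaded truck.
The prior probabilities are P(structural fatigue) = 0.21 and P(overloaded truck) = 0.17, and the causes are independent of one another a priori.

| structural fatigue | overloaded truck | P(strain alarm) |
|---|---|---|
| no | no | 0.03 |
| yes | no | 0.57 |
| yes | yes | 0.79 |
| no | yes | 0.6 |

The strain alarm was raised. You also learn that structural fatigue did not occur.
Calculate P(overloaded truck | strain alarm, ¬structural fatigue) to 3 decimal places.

Numerator (weight on configurations with overloaded truck): 0.6·0.17 = 0.102000
Denominator P(strain alarm | ¬structural fatigue): 0.03·0.83 + 0.6·0.17 = 0.126900
Posterior = 0.102000 / 0.126900 ≈ 0.804

P(overloaded truck | strain alarm, ¬structural fatigue) ≈ 0.804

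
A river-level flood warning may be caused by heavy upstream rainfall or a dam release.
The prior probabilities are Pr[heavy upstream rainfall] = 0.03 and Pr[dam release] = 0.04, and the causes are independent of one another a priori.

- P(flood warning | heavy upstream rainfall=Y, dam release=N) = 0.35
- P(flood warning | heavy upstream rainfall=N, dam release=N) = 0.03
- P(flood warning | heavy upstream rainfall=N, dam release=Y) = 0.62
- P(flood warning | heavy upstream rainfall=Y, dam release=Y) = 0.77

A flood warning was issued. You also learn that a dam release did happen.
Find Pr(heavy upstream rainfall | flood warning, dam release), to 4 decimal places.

Pr(heavy upstream rainfall | flood warning, dam release) ≈ 0.0370

Numerator (weight on configurations with heavy upstream rainfall): 0.77*0.03 = 0.023100
Normalizer over all consistent configurations: 0.62*0.97 + 0.77*0.03 = 0.624500
Posterior = 0.023100 / 0.624500 ≈ 0.0370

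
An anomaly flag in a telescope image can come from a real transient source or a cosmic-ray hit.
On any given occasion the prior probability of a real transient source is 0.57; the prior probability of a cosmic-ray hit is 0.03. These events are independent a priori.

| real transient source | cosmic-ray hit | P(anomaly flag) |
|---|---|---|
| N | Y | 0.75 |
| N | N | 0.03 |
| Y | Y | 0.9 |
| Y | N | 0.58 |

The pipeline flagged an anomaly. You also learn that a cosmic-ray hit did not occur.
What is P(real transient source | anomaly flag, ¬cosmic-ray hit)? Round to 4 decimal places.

P(real transient source | anomaly flag, ¬cosmic-ray hit) ≈ 0.9624

By total probability over both values of real transient source:
  P(anomaly flag | ¬cosmic-ray hit) = 0.03×0.43 + 0.58×0.57
        = 0.012900 + 0.330600 = 0.343500
Configurations with real transient source contribute 0.330600, so
  P(real transient source | anomaly flag, ¬cosmic-ray hit) = 0.330600 / 0.343500 ≈ 0.9624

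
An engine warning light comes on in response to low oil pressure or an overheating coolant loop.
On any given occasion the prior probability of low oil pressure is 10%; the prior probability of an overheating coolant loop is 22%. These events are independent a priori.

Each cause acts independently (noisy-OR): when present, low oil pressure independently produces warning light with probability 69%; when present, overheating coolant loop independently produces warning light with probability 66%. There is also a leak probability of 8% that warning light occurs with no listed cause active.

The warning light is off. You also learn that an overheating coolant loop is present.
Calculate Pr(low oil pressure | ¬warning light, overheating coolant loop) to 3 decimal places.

Under noisy-OR, P(warning light | causes) = 1 − (1−0.08)·∏(1−qᵢ) over the active causes.
For the numerator, keep only low oil pressure=true terms: 0.096968·0.1 = 0.009697
Denominator P(¬warning light | overheating coolant loop): 0.3128·0.9 + 0.096968·0.1 = 0.291217
Posterior = 0.009697 / 0.291217 ≈ 0.033

Pr(low oil pressure | ¬warning light, overheating coolant loop) ≈ 0.033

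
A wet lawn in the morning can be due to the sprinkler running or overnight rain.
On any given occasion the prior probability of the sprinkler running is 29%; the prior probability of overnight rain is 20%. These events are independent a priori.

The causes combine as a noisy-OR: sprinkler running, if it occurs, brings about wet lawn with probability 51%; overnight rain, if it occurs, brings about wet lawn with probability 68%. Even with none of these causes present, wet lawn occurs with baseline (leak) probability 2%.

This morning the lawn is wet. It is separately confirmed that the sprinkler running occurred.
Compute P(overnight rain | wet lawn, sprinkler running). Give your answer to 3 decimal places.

Under noisy-OR, P(wet lawn | causes) = 1 − (1−0.02)·∏(1−qᵢ) over the active causes.
Weight on overnight rain=true, given the evidence: 0.846336*0.2 = 0.169267
Denominator P(wet lawn | sprinkler running): 0.5198*0.8 + 0.846336*0.2 = 0.585107
Posterior = 0.169267 / 0.585107 ≈ 0.289

P(overnight rain | wet lawn, sprinkler running) ≈ 0.289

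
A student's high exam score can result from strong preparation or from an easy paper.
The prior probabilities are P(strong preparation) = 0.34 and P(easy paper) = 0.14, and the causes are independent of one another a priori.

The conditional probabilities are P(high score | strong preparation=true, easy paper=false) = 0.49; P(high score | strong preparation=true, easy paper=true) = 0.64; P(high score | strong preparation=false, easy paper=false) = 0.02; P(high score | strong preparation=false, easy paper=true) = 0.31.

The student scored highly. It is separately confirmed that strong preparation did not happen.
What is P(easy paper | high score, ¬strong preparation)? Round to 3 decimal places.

P(easy paper | high score, ¬strong preparation) ≈ 0.716

Enumerate both values of easy paper and weight by the priors:
  P(high score | ¬strong preparation) = 0.02*0.86 + 0.31*0.14
        = 0.017200 + 0.043400 = 0.060600
Keeping only the easy paper-present terms gives 0.043400, so
  P(easy paper | high score, ¬strong preparation) = 0.043400 / 0.060600 ≈ 0.716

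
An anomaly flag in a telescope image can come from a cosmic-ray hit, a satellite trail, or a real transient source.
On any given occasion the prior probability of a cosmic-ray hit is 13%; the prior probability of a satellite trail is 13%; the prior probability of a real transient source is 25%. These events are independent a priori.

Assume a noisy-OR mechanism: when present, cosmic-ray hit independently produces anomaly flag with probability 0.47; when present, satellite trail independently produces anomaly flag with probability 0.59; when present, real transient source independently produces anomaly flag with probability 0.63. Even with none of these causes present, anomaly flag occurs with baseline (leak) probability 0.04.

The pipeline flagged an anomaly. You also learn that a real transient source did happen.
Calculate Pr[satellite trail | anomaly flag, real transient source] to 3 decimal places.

Under noisy-OR, P(anomaly flag | causes) = 1 − (1−0.04)·∏(1−qᵢ) over the active causes.
Sum P(anomaly flag|·) weighted by the priors over the 4 (cosmic-ray hit, satellite trail) configurations:
  P(anomaly flag | real transient source) = 0.6448×0.87×0.87 + 0.854368×0.87×0.13 + 0.811744×0.13×0.87 + 0.922815×0.13×0.13
        = 0.488049 + 0.096629 + 0.091808 + 0.015596 = 0.692082
The terms with satellite trail present sum to 0.112225, so
  P(satellite trail | anomaly flag, real transient source) = 0.112225 / 0.692082 ≈ 0.162

Pr[satellite trail | anomaly flag, real transient source] ≈ 0.162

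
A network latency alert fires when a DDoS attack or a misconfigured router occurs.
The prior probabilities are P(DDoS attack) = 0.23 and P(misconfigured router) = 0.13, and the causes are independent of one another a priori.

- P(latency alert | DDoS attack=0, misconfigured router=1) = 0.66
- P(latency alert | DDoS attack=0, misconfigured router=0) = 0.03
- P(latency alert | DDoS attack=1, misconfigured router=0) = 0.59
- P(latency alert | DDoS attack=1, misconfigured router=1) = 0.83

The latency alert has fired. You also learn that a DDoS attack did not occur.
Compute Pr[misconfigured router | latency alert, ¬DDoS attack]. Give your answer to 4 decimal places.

Pr[misconfigured router | latency alert, ¬DDoS attack] ≈ 0.7668

For the numerator, keep only misconfigured router=true terms: 0.66·0.13 = 0.085800
Normalizer over all consistent configurations: 0.03·0.87 + 0.66·0.13 = 0.111900
P(misconfigured router | latency alert, ¬DDoS attack) = 0.085800/0.111900 ≈ 0.7668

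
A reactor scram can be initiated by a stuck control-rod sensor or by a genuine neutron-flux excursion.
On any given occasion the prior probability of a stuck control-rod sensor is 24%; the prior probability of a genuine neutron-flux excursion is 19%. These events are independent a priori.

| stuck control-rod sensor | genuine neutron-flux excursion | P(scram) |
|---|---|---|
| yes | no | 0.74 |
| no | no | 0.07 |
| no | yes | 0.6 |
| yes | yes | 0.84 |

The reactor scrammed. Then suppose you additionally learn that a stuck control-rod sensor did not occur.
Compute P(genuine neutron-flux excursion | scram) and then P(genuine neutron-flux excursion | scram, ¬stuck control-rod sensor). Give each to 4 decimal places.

For the numerator, keep only genuine neutron-flux excursion=true terms: 0.086640 + 0.038304 = 0.124944
Normalizer over all consistent configurations: 0.07*0.76*0.81 + 0.6*0.76*0.19 + 0.74*0.24*0.81 + 0.84*0.24*0.19 = 0.311892
Posterior = 0.124944 / 0.311892 ≈ 0.4006

Now condition on the additional information:
By total probability over both values of genuine neutron-flux excursion:
  P(scram | ¬stuck control-rod sensor) = 0.07·0.81 + 0.6·0.19
        = 0.056700 + 0.114000 = 0.170700
Keeping only the genuine neutron-flux excursion-present terms gives 0.114000, so
  P(genuine neutron-flux excursion | scram, ¬stuck control-rod sensor) = 0.114000 / 0.170700 ≈ 0.6678

P(genuine neutron-flux excursion | scram) ≈ 0.4006; P(genuine neutron-flux excursion | scram, ¬stuck control-rod sensor) ≈ 0.6678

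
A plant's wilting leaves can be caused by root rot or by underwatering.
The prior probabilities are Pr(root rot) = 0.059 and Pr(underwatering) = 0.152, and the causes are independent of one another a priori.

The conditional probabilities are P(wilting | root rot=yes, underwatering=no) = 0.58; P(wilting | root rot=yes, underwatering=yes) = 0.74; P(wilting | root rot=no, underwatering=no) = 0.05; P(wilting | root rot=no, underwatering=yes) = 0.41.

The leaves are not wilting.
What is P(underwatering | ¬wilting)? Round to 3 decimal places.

Weight on underwatering=true, given the evidence: 0.084389 + 0.002332 = 0.086721
The normalizing constant is 0.95×0.941×0.848 + 0.59×0.941×0.152 + 0.42×0.059×0.848 + 0.26×0.059×0.152 = 0.865804
P(underwatering | ¬wilting) = 0.086721/0.865804 ≈ 0.100

P(underwatering | ¬wilting) ≈ 0.100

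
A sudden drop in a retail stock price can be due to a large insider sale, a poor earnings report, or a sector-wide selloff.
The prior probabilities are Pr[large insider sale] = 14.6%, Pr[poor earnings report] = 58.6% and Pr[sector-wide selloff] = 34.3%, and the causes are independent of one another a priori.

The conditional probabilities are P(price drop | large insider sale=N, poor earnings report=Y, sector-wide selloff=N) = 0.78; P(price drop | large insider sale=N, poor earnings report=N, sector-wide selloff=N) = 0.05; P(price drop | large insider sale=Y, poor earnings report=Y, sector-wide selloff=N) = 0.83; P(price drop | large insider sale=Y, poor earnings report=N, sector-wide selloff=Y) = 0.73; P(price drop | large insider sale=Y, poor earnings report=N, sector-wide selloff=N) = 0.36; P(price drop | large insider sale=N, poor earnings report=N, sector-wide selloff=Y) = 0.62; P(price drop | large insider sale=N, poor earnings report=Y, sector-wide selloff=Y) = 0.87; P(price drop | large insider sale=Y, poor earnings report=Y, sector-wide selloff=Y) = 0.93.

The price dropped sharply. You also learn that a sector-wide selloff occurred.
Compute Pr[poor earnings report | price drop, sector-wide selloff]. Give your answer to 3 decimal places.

Pr[poor earnings report | price drop, sector-wide selloff] ≈ 0.662

Enumerate the 4 (large insider sale, poor earnings report) configurations and weight by the priors:
  P(price drop | sector-wide selloff) = 0.62×0.854×0.414 + 0.87×0.854×0.586 + 0.73×0.146×0.414 + 0.93×0.146×0.586
        = 0.219205 + 0.435386 + 0.044124 + 0.079567 = 0.778282
Keeping only the poor earnings report-present terms gives 0.514953, so
  P(poor earnings report | price drop, sector-wide selloff) = 0.514953 / 0.778282 ≈ 0.662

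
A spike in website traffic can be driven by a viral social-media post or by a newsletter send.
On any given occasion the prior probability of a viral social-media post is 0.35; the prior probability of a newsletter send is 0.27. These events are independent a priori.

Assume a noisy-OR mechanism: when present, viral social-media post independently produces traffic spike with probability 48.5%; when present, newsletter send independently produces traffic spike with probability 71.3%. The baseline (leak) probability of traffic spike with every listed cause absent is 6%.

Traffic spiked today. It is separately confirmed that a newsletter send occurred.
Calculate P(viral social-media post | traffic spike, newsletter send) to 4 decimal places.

P(viral social-media post | traffic spike, newsletter send) ≈ 0.3884

Under noisy-OR, P(traffic spike | causes) = 1 − (1−0.06)·∏(1−qᵢ) over the active causes.
Numerator (weight on configurations with viral social-media post): 0.861063*0.35 = 0.301372
The normalizing constant is 0.73022*0.65 + 0.861063*0.35 = 0.776015
P(viral social-media post | traffic spike, newsletter send) = 0.301372/0.776015 ≈ 0.3884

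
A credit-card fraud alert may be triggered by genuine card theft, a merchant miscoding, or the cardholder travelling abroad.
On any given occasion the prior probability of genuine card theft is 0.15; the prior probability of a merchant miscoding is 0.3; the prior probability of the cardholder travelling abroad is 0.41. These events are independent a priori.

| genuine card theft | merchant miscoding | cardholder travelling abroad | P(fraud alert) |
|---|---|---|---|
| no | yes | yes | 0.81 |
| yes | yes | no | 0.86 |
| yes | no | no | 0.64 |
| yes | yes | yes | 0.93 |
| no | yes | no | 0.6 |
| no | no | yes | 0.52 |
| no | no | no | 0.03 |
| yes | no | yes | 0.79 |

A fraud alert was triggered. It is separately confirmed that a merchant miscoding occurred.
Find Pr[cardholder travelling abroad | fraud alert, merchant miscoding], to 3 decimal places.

By total probability over the 4 (genuine card theft, cardholder travelling abroad) configurations:
  P(fraud alert | merchant miscoding) = 0.6·0.85·0.59 + 0.81·0.85·0.41 + 0.86·0.15·0.59 + 0.93·0.15·0.41
        = 0.300900 + 0.282285 + 0.076110 + 0.057195 = 0.716490
Keeping only the cardholder travelling abroad-present terms gives 0.339480, so
  P(cardholder travelling abroad | fraud alert, merchant miscoding) = 0.339480 / 0.716490 ≈ 0.474

Pr[cardholder travelling abroad | fraud alert, merchant miscoding] ≈ 0.474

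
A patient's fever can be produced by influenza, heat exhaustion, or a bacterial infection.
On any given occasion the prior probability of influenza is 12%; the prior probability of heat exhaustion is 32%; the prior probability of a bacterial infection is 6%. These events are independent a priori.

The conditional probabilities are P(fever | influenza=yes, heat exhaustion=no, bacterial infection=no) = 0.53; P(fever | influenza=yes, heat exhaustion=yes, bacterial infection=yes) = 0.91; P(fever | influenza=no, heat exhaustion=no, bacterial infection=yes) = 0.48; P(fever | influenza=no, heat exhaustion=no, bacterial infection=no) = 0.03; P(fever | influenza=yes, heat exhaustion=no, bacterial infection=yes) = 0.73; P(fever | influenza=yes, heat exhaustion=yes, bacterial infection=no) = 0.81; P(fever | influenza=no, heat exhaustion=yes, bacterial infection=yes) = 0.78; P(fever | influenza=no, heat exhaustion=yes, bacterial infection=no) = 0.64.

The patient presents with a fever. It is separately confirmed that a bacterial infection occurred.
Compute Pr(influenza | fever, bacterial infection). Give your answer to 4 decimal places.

Pr(influenza | fever, bacterial infection) ≈ 0.1572

Numerator (weight on configurations with influenza): 0.059568 + 0.034944 = 0.094512
The normalizing constant is 0.48*0.88*0.68 + 0.78*0.88*0.32 + 0.73*0.12*0.68 + 0.91*0.12*0.32 = 0.601392
Posterior = 0.094512 / 0.601392 ≈ 0.1572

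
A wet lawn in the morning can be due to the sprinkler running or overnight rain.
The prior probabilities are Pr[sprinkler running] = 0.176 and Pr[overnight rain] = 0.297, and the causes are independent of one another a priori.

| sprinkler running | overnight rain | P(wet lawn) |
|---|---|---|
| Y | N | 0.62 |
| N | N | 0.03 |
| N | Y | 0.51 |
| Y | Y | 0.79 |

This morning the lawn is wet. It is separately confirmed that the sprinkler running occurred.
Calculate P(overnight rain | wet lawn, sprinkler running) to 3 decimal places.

Enumerate both values of overnight rain and weight by the priors:
  P(wet lawn | sprinkler running) = 0.62×0.703 + 0.79×0.297
        = 0.435860 + 0.234630 = 0.670490
Keeping only the overnight rain-present terms gives 0.234630, so
  P(overnight rain | wet lawn, sprinkler running) = 0.234630 / 0.670490 ≈ 0.350

P(overnight rain | wet lawn, sprinkler running) ≈ 0.350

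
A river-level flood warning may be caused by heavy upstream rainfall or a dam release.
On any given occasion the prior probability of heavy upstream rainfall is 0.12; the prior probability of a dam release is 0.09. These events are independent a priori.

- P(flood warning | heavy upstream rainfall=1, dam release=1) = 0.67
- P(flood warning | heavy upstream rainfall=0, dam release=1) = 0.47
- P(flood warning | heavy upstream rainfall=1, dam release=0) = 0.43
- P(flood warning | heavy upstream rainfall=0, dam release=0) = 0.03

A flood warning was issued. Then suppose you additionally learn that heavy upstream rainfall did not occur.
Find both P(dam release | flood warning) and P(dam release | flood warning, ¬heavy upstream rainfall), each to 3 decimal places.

P(dam release | flood warning) ≈ 0.385; P(dam release | flood warning, ¬heavy upstream rainfall) ≈ 0.608

For the numerator, keep only dam release=true terms: 0.037224 + 0.007236 = 0.044460
The normalizing constant is 0.03·0.88·0.91 + 0.47·0.88·0.09 + 0.43·0.12·0.91 + 0.67·0.12·0.09 = 0.115440
P(dam release | flood warning) = 0.044460/0.115440 ≈ 0.385

With the extra evidence:
P(flood warning | ¬heavy upstream rainfall) = 0.03*0.91 + 0.47*0.09 = 0.027300 + 0.042300 = 0.069600
The dam release-present share is 0.47*0.09 = 0.042300.
Hence the posterior is 0.042300/0.069600 ≈ 0.608.
Ruling out heavy upstream rainfall raises the posterior on dam release — the flip side of explaining away.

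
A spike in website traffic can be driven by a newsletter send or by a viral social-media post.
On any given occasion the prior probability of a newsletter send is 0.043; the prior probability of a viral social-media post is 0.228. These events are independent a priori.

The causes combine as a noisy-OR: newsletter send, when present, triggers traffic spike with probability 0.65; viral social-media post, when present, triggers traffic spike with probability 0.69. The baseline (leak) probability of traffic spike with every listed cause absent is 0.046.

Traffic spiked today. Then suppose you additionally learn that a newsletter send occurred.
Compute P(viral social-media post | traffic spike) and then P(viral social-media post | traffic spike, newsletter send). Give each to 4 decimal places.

Under noisy-OR, P(traffic spike | causes) = 1 − (1−0.046)·∏(1−qᵢ) over the active causes.
Enumerate the 4 (newsletter send, viral social-media post) configurations and weight by the priors:
  P(traffic spike) = 0.046·0.957·0.772 + 0.70426·0.957·0.228 + 0.6661·0.043·0.772 + 0.896491·0.043·0.228
        = 0.033985 + 0.153667 + 0.022112 + 0.008789 = 0.218553
Configurations with viral social-media post contribute 0.162456, so
  P(viral social-media post | traffic spike) = 0.162456 / 0.218553 ≈ 0.7433

With the extra evidence:
P(traffic spike | newsletter send) = 0.6661·0.772 + 0.896491·0.228 = 0.514229 + 0.204400 = 0.718629
The viral social-media post-present share is 0.896491·0.228 = 0.204400.
Hence the posterior is 0.204400/0.718629 ≈ 0.2844.

P(viral social-media post | traffic spike) ≈ 0.7433; P(viral social-media post | traffic spike, newsletter send) ≈ 0.2844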